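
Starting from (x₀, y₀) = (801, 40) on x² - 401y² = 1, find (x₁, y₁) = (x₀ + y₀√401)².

Solutions to x² - Dy² = 1 are generated by powers of (x₀ + y₀√D).
The next solution satisfies x₁ + y₁√401 = (x₀ + y₀√401)², giving:
x₁ = x₀² + 401y₀² = 801² + 401·40² = 641601 + 641600 = 1283201
y₁ = 2x₀y₀ = 2·801·40 = 64080

Verify: 1283201² - 401·64080² = 1646604806401 - 1646604806400 = 1 ✓

x = 1283201, y = 64080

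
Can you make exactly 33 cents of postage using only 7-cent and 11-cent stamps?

We need non-negative x, y with 7x + 11y = 33.
gcd(7, 11) = 1 divides 33, so integer solutions exist.
Search for a non-negative one: x = 0 gives 11y = 33 - 0 = 33, so y = 3.
Check: 7·0 + 11·3 = 33 ✓

Yes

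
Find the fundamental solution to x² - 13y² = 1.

We seek the smallest positive integers (x, y) with x² - 13y² = 1, i.e., x² = 13y² + 1.
Try successive y values:
y = 1: x² = 13·1² + 1 = 14, not a perfect square
y = 2: x² = 13·2² + 1 = 53, not a perfect square
y = 3: x² = 13·3² + 1 = 118, not a perfect square
... continuing the search (or via continued fractions) ...
y = 180: x² = 13·180² + 1 = 421201, x = 649 ✓

Verify: 649² - 13·180² = 421201 - 421200 = 1 ✓

x = 649, y = 180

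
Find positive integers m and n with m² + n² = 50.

We need to find integers m, n > 0 such that m² + n² = 50.
Trying m = 1: n² = 50 - 1² = 50 - 1 = 49
n = 7
Check: 1² + 7² = 1 + 49 = 50 ✓

50 = 1² + 7²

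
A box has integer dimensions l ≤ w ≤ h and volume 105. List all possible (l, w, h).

Iterate l from 1 to ⌊105^(1/3)⌋. For each l dividing 105, iterate w ≥ l with w dividing 105/l, and set h = 105/(l·w).
Triples found (5): (1×1×105), (1×3×35), (1×5×21), (1×7×15), (3×5×7)

(1×1×105), (1×3×35), (1×5×21), (1×7×15), (3×5×7)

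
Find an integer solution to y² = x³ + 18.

Try small integer x values and check whether x³ + 18 is a perfect square.
x = 7: x³ + 18 = 7³ + 18 = 343 + 18 = 361
Is 361 a perfect square? 19² = 361 ✓
So (x, y) = (7, 19) is a solution.

x = 7, y = 19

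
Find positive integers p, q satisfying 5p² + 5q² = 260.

Try small values of p and check whether (260 - 5p²)/5 is a perfect square.
p = 6: 5·6² = 180, so 5q² = 260 - 180 = 80, giving q² = 16, q = 4.
Check: 5·6² + 5·4² = 180 + 80 = 260 ✓

p = 6, q = 4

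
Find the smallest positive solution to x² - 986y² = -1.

We need x² = 986y² - 1. Try successive y:
y = 1: x² = 986·1² - 1 = 985, not a perfect square
y = 2: x² = 986·2² - 1 = 3943, not a perfect square
y = 3: x² = 986·3² - 1 = 8873, not a perfect square
...
y = 5: x² = 986·5² - 1 = 24649 = 157² ✓
Check: 157² - 986·5² = 24649 - 24650 = -1 ✓

x = 157, y = 5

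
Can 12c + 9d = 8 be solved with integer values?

Step 1: Compute gcd(12, 9).
gcd(12, 9) = 3

Step 2: Check divisibility.
Does 3 divide 8? 8 = 3 x 2 + 2, so no.

By the theorem on linear Diophantine equations, 12c + 9d = 8 has integer solutions if and only if gcd(12, 9) divides 8. Since 3 does not divide 8, no solutions exist.

No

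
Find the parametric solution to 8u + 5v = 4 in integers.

Step 1: Compute gcd(8, 5) = 1.
Since 1 divides 4, solutions exist.

Step 2: Find a particular solution using extended Euclidean algorithm.
We get u₀ = 8, v₀ = -12.
Check: 8*8 + 5*-12 = 4 = 4 ✓

Step 3: Write the general solution.
u = 8 + (5/1)t = 8 + 5t
v = -12 - (8/1)t = -12 - 8t
for any integer t.

u = 8 + 5t, v = -12 - 8t for integer t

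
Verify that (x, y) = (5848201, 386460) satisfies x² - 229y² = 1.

Compute x² = 5848201² = 34201454936401
Compute 229y² = 229·386460² = 229·149351331600 = 34201454936400
x² - 229y² = 34201454936401 - 34201454936400 = 1
Since this equals 1, (5848201, 386460) is a solution.

Yes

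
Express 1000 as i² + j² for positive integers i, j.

We need to find integers i, j > 0 such that i² + j² = 1000.
Trying i = 10: j² = 1000 - 10² = 1000 - 100 = 900
j = 30
Check: 10² + 30² = 100 + 900 = 1000 ✓

1000 = 10² + 30²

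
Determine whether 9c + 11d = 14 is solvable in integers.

Step 1: Compute gcd(9, 11).
gcd(9, 11) = 1

Step 2: Check divisibility.
Does 1 divide 14? 14 = 1 x 14, so yes.

By the theorem on linear Diophantine equations, 9c + 11d = 14 has integer solutions if and only if gcd(9, 11) divides 14. Since 1 | 14, solutions exist.

Yes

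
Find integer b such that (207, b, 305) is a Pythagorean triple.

b² = c² - a² = 305² - 207² = 93025 - 42849 = 50176
b = sqrt(50176) = 224

224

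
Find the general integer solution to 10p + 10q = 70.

Step 1: Compute gcd(10, 10) = 10.
Since 10 divides 70, solutions exist.

Step 2: Find a particular solution using extended Euclidean algorithm.
We get p₀ = 0, q₀ = 7.
Check: 10*0 + 10*7 = 70 = 70 ✓

Step 3: Write the general solution.
p = 0 + (10/10)t = 0 + 1t
q = 7 - (10/10)t = 7 - 1t
for any integer t.

p = 0 + 1t, q = 7 - 1t for integer t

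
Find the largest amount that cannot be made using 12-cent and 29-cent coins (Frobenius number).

For two coprime denominations a and b, the Frobenius number (largest value not representable as a non-negative combination) is ab - a - b.
Here gcd(12, 29) = 1, so they are coprime.
F(12, 29) = 12·29 - 12 - 29 = 348 - 41 = 307

307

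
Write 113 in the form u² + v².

We need to find integers u, v > 0 such that u² + v² = 113.
Trying u = 7: v² = 113 - 7² = 113 - 49 = 64
v = 8
Check: 7² + 8² = 49 + 64 = 113 ✓

113 = 7² + 8²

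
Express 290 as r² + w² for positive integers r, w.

We need to find integers r, w > 0 such that r² + w² = 290.
Trying r = 1: w² = 290 - 1² = 290 - 1 = 289
w = 17
Check: 1² + 17² = 1 + 289 = 290 ✓

290 = 1² + 17²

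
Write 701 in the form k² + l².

We need to find integers k, l > 0 such that k² + l² = 701.
Trying k = 5: l² = 701 - 5² = 701 - 25 = 676
l = 26
Check: 5² + 26² = 25 + 676 = 701 ✓

701 = 5² + 26²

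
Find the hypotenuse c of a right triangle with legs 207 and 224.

c² = a² + b² = 207² + 224² = 42849 + 50176 = 93025
c = 305

305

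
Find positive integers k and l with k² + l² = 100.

We need to find integers k, l > 0 such that k² + l² = 100.
Trying k = 6: l² = 100 - 6² = 100 - 36 = 64
l = 8
Check: 6² + 8² = 36 + 64 = 100 ✓

100 = 6² + 8²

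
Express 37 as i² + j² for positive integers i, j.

We need to find integers i, j > 0 such that i² + j² = 37.
Trying i = 1: j² = 37 - 1² = 37 - 1 = 36
j = 6
Check: 1² + 6² = 1 + 36 = 37 ✓

37 = 1² + 6²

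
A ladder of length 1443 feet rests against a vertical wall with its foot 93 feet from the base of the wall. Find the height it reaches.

The ladder, wall, and ground form a right triangle with hypotenuse 1443 and one leg 93.
By the Pythagorean theorem: h² = 1443² - 93² = 2082249 - 8649 = 2073600
h = √2073600 = 1440 feet

1440 feet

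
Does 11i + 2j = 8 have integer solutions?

Step 1: Compute gcd(11, 2).
gcd(11, 2) = 1

Step 2: Check divisibility.
Does 1 divide 8? 8 = 1 x 8, so yes.

By the theorem on linear Diophantine equations, 11i + 2j = 8 has integer solutions if and only if gcd(11, 2) divides 8. Since 1 | 8, solutions exist.

Yes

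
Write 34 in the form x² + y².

We need to find integers x, y > 0 such that x² + y² = 34.
Trying x = 3: y² = 34 - 3² = 34 - 9 = 25
y = 5
Check: 3² + 5² = 9 + 25 = 34 ✓

34 = 3² + 5²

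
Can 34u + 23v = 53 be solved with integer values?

Step 1: Compute gcd(34, 23).
gcd(34, 23) = 1

Step 2: Check divisibility.
Does 1 divide 53? 53 = 1 x 53, so yes.

By the theorem on linear Diophantine equations, 34u + 23v = 53 has integer solutions if and only if gcd(34, 23) divides 53. Since 1 | 53, solutions exist.

Yes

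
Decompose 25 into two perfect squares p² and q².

We need to find integers p, q > 0 such that p² + q² = 25.
Trying p = 3: q² = 25 - 3² = 25 - 9 = 16
q = 4
Check: 3² + 4² = 9 + 16 = 25 ✓

25 = 3² + 4²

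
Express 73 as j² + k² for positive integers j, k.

We need to find integers j, k > 0 such that j² + k² = 73.
Trying j = 3: k² = 73 - 3² = 73 - 9 = 64
k = 8
Check: 3² + 8² = 9 + 64 = 73 ✓

73 = 3² + 8²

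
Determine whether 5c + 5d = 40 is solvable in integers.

Step 1: Compute gcd(5, 5).
gcd(5, 5) = 5

Step 2: Check divisibility.
Does 5 divide 40? 40 = 5 x 8, so yes.

By the theorem on linear Diophantine equations, 5c + 5d = 40 has integer solutions if and only if gcd(5, 5) divides 40. Since 5 | 40, solutions exist.

Yes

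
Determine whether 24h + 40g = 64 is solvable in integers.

Step 1: Compute gcd(24, 40).
gcd(24, 40) = 8

Step 2: Check divisibility.
Does 8 divide 64? 64 = 8 x 8, so yes.

By the theorem on linear Diophantine equations, 24h + 40g = 64 has integer solutions if and only if gcd(24, 40) divides 64. Since 8 | 64, solutions exist.

Yes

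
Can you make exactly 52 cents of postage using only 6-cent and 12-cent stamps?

We need non-negative x, y with 6x + 12y = 52.
gcd(6, 12) = 6, and 6 does not divide 52.
No integer solutions exist, so certainly no non-negative ones.

No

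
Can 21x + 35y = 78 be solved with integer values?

Step 1: Compute gcd(21, 35).
gcd(21, 35) = 7

Step 2: Check divisibility.
Does 7 divide 78? 78 = 7 x 11 + 1, so no.

By the theorem on linear Diophantine equations, 21x + 35y = 78 has integer solutions if and only if gcd(21, 35) divides 78. Since 7 does not divide 78, no solutions exist.

No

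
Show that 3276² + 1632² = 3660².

Compute a² + b² = 3276² + 1632² = 10732176 + 2663424 = 13395600
Compute c² = 3660² = 13395600
Since 13395600 = 13395600, confirmed.

Yes, it is a Pythagorean triple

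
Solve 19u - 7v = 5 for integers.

Step 1: Check solvability.
gcd(19, 7) = 1
Since 1 divides 5, solutions exist.

Step 2: Apply extended Euclidean algorithm to find gcd.
We find integers such that 19*x0 + 7*y0 = 1

Step 3: Scale the particular solution.
Multiply by 5/1 = 5:
u = 15, v = 40

Step 4: Verify.
19*(15) - 7*(40) = 5 = 5 ✓

u = 15, v = 40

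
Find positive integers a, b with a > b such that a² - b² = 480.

Factor: a² - b² = (a+b)(a-b) = 480.
We need two factors of 480 with the same parity.
Use a+b = 240 and a-b = 2 (product 240·2 = 480).
Adding: 2a = 242, so a = 121.
Subtracting: 2b = 238, so b = 119.
Check: 121² - 119² = 14641 - 14161 = 480 ✓

a = 121, b = 119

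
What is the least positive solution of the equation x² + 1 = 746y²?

We need x² = 746y² - 1. Try successive y:
y = 1: x² = 746·1² - 1 = 745, not a perfect square
y = 2: x² = 746·2² - 1 = 2983, not a perfect square
y = 3: x² = 746·3² - 1 = 6713, not a perfect square
...
y = 202645: x² = 746·202645² - 1 = 30634487034649 = 5534843² ✓
Check: 5534843² - 746·202645² = 30634487034649 - 30634487034650 = -1 ✓

x = 5534843, y = 202645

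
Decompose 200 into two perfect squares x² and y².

We need to find integers x, y > 0 such that x² + y² = 200.
Trying x = 2: y² = 200 - 2² = 200 - 4 = 196
y = 14
Check: 2² + 14² = 4 + 196 = 200 ✓

200 = 2² + 14²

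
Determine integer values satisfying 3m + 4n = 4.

Step 1: Check solvability.
gcd(3, 4) = 1
Since 1 divides 4, solutions exist.

Step 2: Apply extended Euclidean algorithm to find gcd.
We find integers such that 3*x0 + 4*y0 = 1

Step 3: Scale the particular solution.
Multiply by 4/1 = 4:
m = -4, n = 4

Step 4: Verify.
3*(-4) + 4*(4) = 4 = 4 ✓

m = -4, n = 4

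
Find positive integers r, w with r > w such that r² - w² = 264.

Factor: r² - w² = (r+w)(r-w) = 264.
We need two factors of 264 with the same parity.
Use r+w = 132 and r-w = 2 (product 132·2 = 264).
Adding: 2r = 134, so r = 67.
Subtracting: 2w = 130, so w = 65.
Check: 67² - 65² = 4489 - 4225 = 264 ✓

r = 67, w = 65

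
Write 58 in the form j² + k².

We need to find integers j, k > 0 such that j² + k² = 58.
Trying j = 3: k² = 58 - 3² = 58 - 9 = 49
k = 7
Check: 3² + 7² = 9 + 49 = 58 ✓

58 = 3² + 7²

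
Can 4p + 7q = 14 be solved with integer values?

Step 1: Compute gcd(4, 7).
gcd(4, 7) = 1

Step 2: Check divisibility.
Does 1 divide 14? 14 = 1 x 14, so yes.

By the theorem on linear Diophantine equations, 4p + 7q = 14 has integer solutions if and only if gcd(4, 7) divides 14. Since 1 | 14, solutions exist.

Yes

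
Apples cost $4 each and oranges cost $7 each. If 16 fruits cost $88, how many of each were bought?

Let a = apples, o = oranges.
a + o = 16
4a + 7o = 88
Substitute o = 16 - a:
4a + 7(16 - a) = 88
(4 - 7)a = 88 - 112
-3a = -24
a = 8, o = 16 - 8 = 8

Apples: 8, Oranges: 8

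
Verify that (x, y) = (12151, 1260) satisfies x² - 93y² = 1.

Compute x² = 12151² = 147646801
Compute 93y² = 93·1260² = 93·1587600 = 147646800
x² - 93y² = 147646801 - 147646800 = 1
Since this equals 1, (12151, 1260) is a solution.

Yes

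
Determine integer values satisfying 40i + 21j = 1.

Step 1: Check solvability.
gcd(40, 21) = 1
Since 1 divides 1, solutions exist.

Step 2: Apply extended Euclidean algorithm to find gcd.
We find integers such that 40*x0 + 21*y0 = 1

Step 3: Scale the particular solution.
Multiply by 1/1 = 1:
i = 10, j = -19

Step 4: Verify.
40*(10) + 21*(-19) = 1 = 1 ✓

i = 10, j = -19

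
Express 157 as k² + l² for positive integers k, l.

We need to find integers k, l > 0 such that k² + l² = 157.
Trying k = 6: l² = 157 - 6² = 157 - 36 = 121
l = 11
Check: 6² + 11² = 36 + 121 = 157 ✓

157 = 6² + 11²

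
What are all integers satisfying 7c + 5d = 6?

Step 1: Compute gcd(7, 5) = 1.
Since 1 divides 6, solutions exist.

Step 2: Find a particular solution using extended Euclidean algorithm.
We get c₀ = -12, d₀ = 18.
Check: 7*-12 + 5*18 = 6 = 6 ✓

Step 3: Write the general solution.
c = -12 + (5/1)t = -12 + 5t
d = 18 - (7/1)t = 18 - 7t
for any integer t.

c = -12 + 5t, d = 18 - 7t for integer t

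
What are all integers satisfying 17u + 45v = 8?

Step 1: Compute gcd(17, 45) = 1.
Since 1 divides 8, solutions exist.

Step 2: Find a particular solution using extended Euclidean algorithm.
We get u₀ = 64, v₀ = -24.
Check: 17*64 + 45*-24 = 8 = 8 ✓

Step 3: Write the general solution.
u = 64 + (45/1)t = 64 + 45t
v = -24 - (17/1)t = -24 - 17t
for any integer t.

u = 64 + 45t, v = -24 - 17t for integer t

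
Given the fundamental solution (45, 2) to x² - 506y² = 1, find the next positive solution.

Solutions to x² - Dy² = 1 are generated by powers of (x₀ + y₀√D).
The next solution satisfies x₁ + y₁√506 = (x₀ + y₀√506)², giving:
x₁ = x₀² + 506y₀² = 45² + 506·2² = 2025 + 2024 = 4049
y₁ = 2x₀y₀ = 2·45·2 = 180

Verify: 4049² - 506·180² = 16394401 - 16394400 = 1 ✓

x = 4049, y = 180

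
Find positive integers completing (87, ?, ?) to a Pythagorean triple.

We need the other leg and hypotenuse such that 87² + x² = c².
Take x = 416, c = 425: 87² + 416² = 7569 + 173056 = 180625 = 425² ✓
Triple: (87, 416, 425)

(87, 416, 425)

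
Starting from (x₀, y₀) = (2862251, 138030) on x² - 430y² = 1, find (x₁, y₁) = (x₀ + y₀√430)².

Solutions to x² - Dy² = 1 are generated by powers of (x₀ + y₀√D).
The next solution satisfies x₁ + y₁√430 = (x₀ + y₀√430)², giving:
x₁ = x₀² + 430y₀² = 2862251² + 430·138030² = 8192480787001 + 8192480787000 = 16384961574001
y₁ = 2x₀y₀ = 2·2862251·138030 = 790153011060

Verify: 16384961574001² - 430·790153011060² = 268466965781489327399148001 - 268466965781489327399148000 = 1 ✓

x = 16384961574001, y = 790153011060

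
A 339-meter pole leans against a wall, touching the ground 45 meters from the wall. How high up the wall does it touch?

The ladder, wall, and ground form a right triangle with hypotenuse 339 and one leg 45.
By the Pythagorean theorem: h² = 339² - 45² = 114921 - 2025 = 112896
h = √112896 = 336 meters

336 meters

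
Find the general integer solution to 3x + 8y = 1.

Step 1: Compute gcd(3, 8) = 1.
Since 1 divides 1, solutions exist.

Step 2: Find a particular solution using extended Euclidean algorithm.
We get x₀ = 3, y₀ = -1.
Check: 3*3 + 8*-1 = 1 = 1 ✓

Step 3: Write the general solution.
x = 3 + (8/1)t = 3 + 8t
y = -1 - (3/1)t = -1 - 3t
for any integer t.

x = 3 + 8t, y = -1 - 3t for integer t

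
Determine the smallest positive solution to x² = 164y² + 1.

We seek the smallest positive integers (x, y) with x² - 164y² = 1, i.e., x² = 164y² + 1.
Try successive y values:
y = 1: x² = 164·1² + 1 = 165, not a perfect square
y = 2: x² = 164·2² + 1 = 657, not a perfect square
y = 3: x² = 164·3² + 1 = 1477, not a perfect square
... continuing the search (or via continued fractions) ...
y = 160: x² = 164·160² + 1 = 4198401, x = 2049 ✓

Verify: 2049² - 164·160² = 4198401 - 4198400 = 1 ✓

x = 2049, y = 160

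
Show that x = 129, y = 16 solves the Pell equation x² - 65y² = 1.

Compute x² = 129² = 16641
Compute 65y² = 65·16² = 65·256 = 16640
x² - 65y² = 16641 - 16640 = 1
Since this equals 1, (129, 16) is a solution.

Yes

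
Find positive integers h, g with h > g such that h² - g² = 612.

Factor: h² - g² = (h+g)(h-g) = 612.
We need two factors of 612 with the same parity.
Use h+g = 306 and h-g = 2 (product 306·2 = 612).
Adding: 2h = 308, so h = 154.
Subtracting: 2g = 304, so g = 152.
Check: 154² - 152² = 23716 - 23104 = 612 ✓

h = 154, g = 152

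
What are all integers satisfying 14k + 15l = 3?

Step 1: Compute gcd(14, 15) = 1.
Since 1 divides 3, solutions exist.

Step 2: Find a particular solution using extended Euclidean algorithm.
We get k₀ = -3, l₀ = 3.
Check: 14*-3 + 15*3 = 3 = 3 ✓

Step 3: Write the general solution.
k = -3 + (15/1)t = -3 + 15t
l = 3 - (14/1)t = 3 - 14t
for any integer t.

k = -3 + 15t, l = 3 - 14t for integer t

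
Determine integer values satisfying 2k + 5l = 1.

Step 1: Check solvability.
gcd(2, 5) = 1
Since 1 divides 1, solutions exist.

Step 2: Apply extended Euclidean algorithm to find gcd.
We find integers such that 2*x0 + 5*y0 = 1

Step 3: Scale the particular solution.
Multiply by 1/1 = 1:
k = -2, l = 1

Step 4: Verify.
2*(-2) + 5*(1) = 1 = 1 ✓

k = -2, l = 1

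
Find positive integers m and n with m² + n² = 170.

We need to find integers m, n > 0 such that m² + n² = 170.
Trying m = 1: n² = 170 - 1² = 170 - 1 = 169
n = 13
Check: 1² + 13² = 1 + 169 = 170 ✓

170 = 1² + 13²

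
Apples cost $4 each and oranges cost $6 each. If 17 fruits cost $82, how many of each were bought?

Let a = apples, o = oranges.
a + o = 17
4a + 6o = 82
Substitute o = 17 - a:
4a + 6(17 - a) = 82
(4 - 6)a = 82 - 102
-2a = -20
a = 10, o = 17 - 10 = 7

Apples: 10, Oranges: 7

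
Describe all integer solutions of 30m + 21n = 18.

Step 1: Compute gcd(30, 21) = 3.
Since 3 divides 18, solutions exist.

Step 2: Find a particular solution using extended Euclidean algorithm.
We get m₀ = -12, n₀ = 18.
Check: 30*-12 + 21*18 = 18 = 18 ✓

Step 3: Write the general solution.
m = -12 + (21/3)t = -12 + 7t
n = 18 - (30/3)t = 18 - 10t
for any integer t.

m = -12 + 7t, n = 18 - 10t for integer t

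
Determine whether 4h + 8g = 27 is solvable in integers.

Step 1: Compute gcd(4, 8).
gcd(4, 8) = 4

Step 2: Check divisibility.
Does 4 divide 27? 27 = 4 x 6 + 3, so no.

By the theorem on linear Diophantine equations, 4h + 8g = 27 has integer solutions if and only if gcd(4, 8) divides 27. Since 4 does not divide 27, no solutions exist.

No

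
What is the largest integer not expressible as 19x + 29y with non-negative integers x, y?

For two coprime denominations a and b, the Frobenius number (largest value not representable as a non-negative combination) is ab - a - b.
Here gcd(19, 29) = 1, so they are coprime.
F(19, 29) = 19·29 - 19 - 29 = 551 - 48 = 503

503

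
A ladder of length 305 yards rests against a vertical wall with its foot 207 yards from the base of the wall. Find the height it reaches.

The ladder, wall, and ground form a right triangle with hypotenuse 305 and one leg 207.
By the Pythagorean theorem: h² = 305² - 207² = 93025 - 42849 = 50176
h = √50176 = 224 yards

224 yards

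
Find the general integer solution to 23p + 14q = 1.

Step 1: Compute gcd(23, 14) = 1.
Since 1 divides 1, solutions exist.

Step 2: Find a particular solution using extended Euclidean algorithm.
We get p₀ = -3, q₀ = 5.
Check: 23*-3 + 14*5 = 1 = 1 ✓

Step 3: Write the general solution.
p = -3 + (14/1)t = -3 + 14t
q = 5 - (23/1)t = 5 - 23t
for any integer t.

p = -3 + 14t, q = 5 - 23t for integer t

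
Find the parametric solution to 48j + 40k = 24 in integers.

Step 1: Compute gcd(48, 40) = 8.
Since 8 divides 24, solutions exist.

Step 2: Find a particular solution using extended Euclidean algorithm.
We get j₀ = 3, k₀ = -3.
Check: 48*3 + 40*-3 = 24 = 24 ✓

Step 3: Write the general solution.
j = 3 + (40/8)t = 3 + 5t
k = -3 - (48/8)t = -3 - 6t
for any integer t.

j = 3 + 5t, k = -3 - 6t for integer t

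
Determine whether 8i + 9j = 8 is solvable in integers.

Step 1: Compute gcd(8, 9).
gcd(8, 9) = 1

Step 2: Check divisibility.
Does 1 divide 8? 8 = 1 x 8, so yes.

By the theorem on linear Diophantine equations, 8i + 9j = 8 has integer solutions if and only if gcd(8, 9) divides 8. Since 1 | 8, solutions exist.

Yes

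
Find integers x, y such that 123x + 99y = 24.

Step 1: Check solvability.
gcd(123, 99) = 3
Since 3 divides 24, solutions exist.

Step 2: Apply extended Euclidean algorithm to find gcd.
We find integers such that 123*x0 + 99*y0 = 3

Step 3: Scale the particular solution.
Multiply by 24/3 = 8:
x = -32, y = 40

Step 4: Verify.
123*(-32) + 99*(40) = 24 = 24 ✓

x = -32, y = 40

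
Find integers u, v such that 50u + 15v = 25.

Step 1: Check solvability.
gcd(50, 15) = 5
Since 5 divides 25, solutions exist.

Step 2: Apply extended Euclidean algorithm to find gcd.
We find integers such that 50*x0 + 15*y0 = 5

Step 3: Scale the particular solution.
Multiply by 25/5 = 5:
u = 5, v = -15

Step 4: Verify.
50*(5) + 15*(-15) = 25 = 25 ✓

u = 5, v = -15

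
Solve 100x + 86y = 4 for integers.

Step 1: Check solvability.
gcd(100, 86) = 2
Since 2 divides 4, solutions exist.

Step 2: Apply extended Euclidean algorithm to find gcd.
We find integers such that 100*x0 + 86*y0 = 2

Step 3: Scale the particular solution.
Multiply by 4/2 = 2:
x = -12, y = 14

Step 4: Verify.
100*(-12) + 86*(14) = 4 = 4 ✓

x = -12, y = 14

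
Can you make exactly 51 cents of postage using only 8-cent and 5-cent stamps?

We need non-negative x, y with 8x + 5y = 51.
gcd(8, 5) = 1 divides 51, so integer solutions exist.
Search for a non-negative one: x = 2 gives 5y = 51 - 16 = 35, so y = 7.
Check: 8·2 + 5·7 = 51 ✓

Yes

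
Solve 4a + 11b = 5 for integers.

Step 1: Check solvability.
gcd(4, 11) = 1
Since 1 divides 5, solutions exist.

Step 2: Apply extended Euclidean algorithm to find gcd.
We find integers such that 4*x0 + 11*y0 = 1

Step 3: Scale the particular solution.
Multiply by 5/1 = 5:
a = 15, b = -5

Step 4: Verify.
4*(15) + 11*(-5) = 5 = 5 ✓

a = 15, b = -5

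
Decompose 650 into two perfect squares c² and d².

We need to find integers c, d > 0 such that c² + d² = 650.
Trying c = 5: d² = 650 - 5² = 650 - 25 = 625
d = 25
Check: 5² + 25² = 25 + 625 = 650 ✓

650 = 5² + 25²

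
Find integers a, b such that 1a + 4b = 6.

Step 1: Check solvability.
gcd(1, 4) = 1
Since 1 divides 6, solutions exist.

Step 2: Apply extended Euclidean algorithm to find gcd.
We find integers such that 1*x0 + 4*y0 = 1

Step 3: Scale the particular solution.
Multiply by 6/1 = 6:
a = 6, b = 0

Step 4: Verify.
1*(6) + 4*(0) = 6 = 6 ✓

a = 6, b = 0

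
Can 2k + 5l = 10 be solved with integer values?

Step 1: Compute gcd(2, 5).
gcd(2, 5) = 1

Step 2: Check divisibility.
Does 1 divide 10? 10 = 1 x 10, so yes.

By the theorem on linear Diophantine equations, 2k + 5l = 10 has integer solutions if and only if gcd(2, 5) divides 10. Since 1 | 10, solutions exist.

Yes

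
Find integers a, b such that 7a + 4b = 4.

Step 1: Check solvability.
gcd(7, 4) = 1
Since 1 divides 4, solutions exist.

Step 2: Apply extended Euclidean algorithm to find gcd.
We find integers such that 7*x0 + 4*y0 = 1

Step 3: Scale the particular solution.
Multiply by 4/1 = 4:
a = -4, b = 8

Step 4: Verify.
7*(-4) + 4*(8) = 4 = 4 ✓

a = -4, b = 8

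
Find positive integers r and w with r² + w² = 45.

We need to find integers r, w > 0 such that r² + w² = 45.
Trying r = 3: w² = 45 - 3² = 45 - 9 = 36
w = 6
Check: 3² + 6² = 9 + 36 = 45 ✓

45 = 3² + 6²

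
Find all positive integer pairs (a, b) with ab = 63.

The positive divisors of 63 are: 1, 3, 7, 9, 21, 63.
Each divisor d gives the pair (d, 63/d):
(1, 63), (3, 21), (7, 9), (9, 7), (21, 3), (63, 1)

(1, 63), (3, 21), (7, 9), (9, 7), (21, 3), (63, 1)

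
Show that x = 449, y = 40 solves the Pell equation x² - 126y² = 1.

Compute x² = 449² = 201601
Compute 126y² = 126·40² = 126·1600 = 201600
x² - 126y² = 201601 - 201600 = 1
Since this equals 1, (449, 40) is a solution.

Yes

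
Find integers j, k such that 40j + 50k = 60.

Step 1: Check solvability.
gcd(40, 50) = 10
Since 10 divides 60, solutions exist.

Step 2: Apply extended Euclidean algorithm to find gcd.
We find integers such that 40*x0 + 50*y0 = 10

Step 3: Scale the particular solution.
Multiply by 60/10 = 6:
j = -6, k = 6

Step 4: Verify.
40*(-6) + 50*(6) = 60 = 60 ✓

j = -6, k = 6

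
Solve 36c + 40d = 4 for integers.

Step 1: Check solvability.
gcd(36, 40) = 4
Since 4 divides 4, solutions exist.

Step 2: Apply extended Euclidean algorithm to find gcd.
We find integers such that 36*x0 + 40*y0 = 4

Step 3: Scale the particular solution.
Multiply by 4/4 = 1:
c = -1, d = 1

Step 4: Verify.
36*(-1) + 40*(1) = 4 = 4 ✓

c = -1, d = 1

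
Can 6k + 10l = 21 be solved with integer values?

Step 1: Compute gcd(6, 10).
gcd(6, 10) = 2

Step 2: Check divisibility.
Does 2 divide 21? 21 = 2 x 10 + 1, so no.

By the theorem on linear Diophantine equations, 6k + 10l = 21 has integer solutions if and only if gcd(6, 10) divides 21. Since 2 does not divide 21, no solutions exist.

No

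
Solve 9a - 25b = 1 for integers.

Step 1: Check solvability.
gcd(9, 25) = 1
Since 1 divides 1, solutions exist.

Step 2: Apply extended Euclidean algorithm to find gcd.
We find integers such that 9*x0 + 25*y0 = 1

Step 3: Scale the particular solution.
Multiply by 1/1 = 1:
a = -11, b = -4

Step 4: Verify.
9*(-11) - 25*(-4) = 1 = 1 ✓

a = -11, b = -4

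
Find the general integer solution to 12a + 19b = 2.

Step 1: Compute gcd(12, 19) = 1.
Since 1 divides 2, solutions exist.

Step 2: Find a particular solution using extended Euclidean algorithm.
We get a₀ = 16, b₀ = -10.
Check: 12*16 + 19*-10 = 2 = 2 ✓

Step 3: Write the general solution.
a = 16 + (19/1)t = 16 + 19t
b = -10 - (12/1)t = -10 - 12t
for any integer t.

a = 16 + 19t, b = -10 - 12t for integer t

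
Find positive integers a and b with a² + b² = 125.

We need to find integers a, b > 0 such that a² + b² = 125.
Trying a = 2: b² = 125 - 2² = 125 - 4 = 121
b = 11
Check: 2² + 11² = 4 + 121 = 125 ✓

125 = 2² + 11²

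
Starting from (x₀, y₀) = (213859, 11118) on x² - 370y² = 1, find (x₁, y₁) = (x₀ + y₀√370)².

Solutions to x² - Dy² = 1 are generated by powers of (x₀ + y₀√D).
The next solution satisfies x₁ + y₁√370 = (x₀ + y₀√370)², giving:
x₁ = x₀² + 370y₀² = 213859² + 370·11118² = 45735671881 + 45735671880 = 91471343761
y₁ = 2x₀y₀ = 2·213859·11118 = 4755368724

Verify: 91471343761² - 370·4755368724² = 8367006729443033625121 - 8367006729443033625120 = 1 ✓

x = 91471343761, y = 4755368724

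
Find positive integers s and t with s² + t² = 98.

We need to find integers s, t > 0 such that s² + t² = 98.
Trying s = 7: t² = 98 - 7² = 98 - 49 = 49
t = 7
Check: 7² + 7² = 49 + 49 = 98 ✓

98 = 7² + 7²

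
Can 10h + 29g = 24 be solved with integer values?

Step 1: Compute gcd(10, 29).
gcd(10, 29) = 1

Step 2: Check divisibility.
Does 1 divide 24? 24 = 1 x 24, so yes.

By the theorem on linear Diophantine equations, 10h + 29g = 24 has integer solutions if and only if gcd(10, 29) divides 24. Since 1 | 24, solutions exist.

Yes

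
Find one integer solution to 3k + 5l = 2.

Step 1: Check solvability.
gcd(3, 5) = 1
Since 1 divides 2, solutions exist.

Step 2: Apply extended Euclidean algorithm to find gcd.
We find integers such that 3*x0 + 5*y0 = 1

Step 3: Scale the particular solution.
Multiply by 2/1 = 2:
k = 4, l = -2

Step 4: Verify.
3*(4) + 5*(-2) = 2 = 2 ✓

k = 4, l = -2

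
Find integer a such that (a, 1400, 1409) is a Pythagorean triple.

a² = c² - b² = 1409² - 1400² = 1985281 - 1960000 = 25281
a = sqrt(25281) = 159

159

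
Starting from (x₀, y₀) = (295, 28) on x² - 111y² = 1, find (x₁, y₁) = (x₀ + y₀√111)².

Solutions to x² - Dy² = 1 are generated by powers of (x₀ + y₀√D).
The next solution satisfies x₁ + y₁√111 = (x₀ + y₀√111)², giving:
x₁ = x₀² + 111y₀² = 295² + 111·28² = 87025 + 87024 = 174049
y₁ = 2x₀y₀ = 2·295·28 = 16520

Verify: 174049² - 111·16520² = 30293054401 - 30293054400 = 1 ✓

x = 174049, y = 16520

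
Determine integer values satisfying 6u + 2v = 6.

Step 1: Check solvability.
gcd(6, 2) = 2
Since 2 divides 6, solutions exist.

Step 2: Apply extended Euclidean algorithm to find gcd.
We find integers such that 6*x0 + 2*y0 = 2

Step 3: Scale the particular solution.
Multiply by 6/2 = 3:
u = 0, v = 3

Step 4: Verify.
6*(0) + 2*(3) = 6 = 6 ✓

u = 0, v = 3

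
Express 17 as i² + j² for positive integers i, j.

We need to find integers i, j > 0 such that i² + j² = 17.
Trying i = 1: j² = 17 - 1² = 17 - 1 = 16
j = 4
Check: 1² + 4² = 1 + 16 = 17 ✓

17 = 1² + 4²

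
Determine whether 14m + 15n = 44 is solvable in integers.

Step 1: Compute gcd(14, 15).
gcd(14, 15) = 1

Step 2: Check divisibility.
Does 1 divide 44? 44 = 1 x 44, so yes.

By the theorem on linear Diophantine equations, 14m + 15n = 44 has integer solutions if and only if gcd(14, 15) divides 44. Since 1 | 44, solutions exist.

Yes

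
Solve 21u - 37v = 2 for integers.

Step 1: Check solvability.
gcd(21, 37) = 1
Since 1 divides 2, solutions exist.

Step 2: Apply extended Euclidean algorithm to find gcd.
We find integers such that 21*x0 + 37*y0 = 1

Step 3: Scale the particular solution.
Multiply by 2/1 = 2:
u = -14, v = -8

Step 4: Verify.
21*(-14) - 37*(-8) = 2 = 2 ✓

u = -14, v = -8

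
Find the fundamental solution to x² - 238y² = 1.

We seek the smallest positive integers (x, y) with x² - 238y² = 1, i.e., x² = 238y² + 1.
Try successive y values:
y = 1: x² = 238·1² + 1 = 239, not a perfect square
y = 2: x² = 238·2² + 1 = 953, not a perfect square
y = 3: x² = 238·3² + 1 = 2143, not a perfect square
... continuing the search (or via continued fractions) ...
y = 756: x² = 238·756² + 1 = 136025569, x = 11663 ✓

Verify: 11663² - 238·756² = 136025569 - 136025568 = 1 ✓

x = 11663, y = 756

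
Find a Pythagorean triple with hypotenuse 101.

We need a² + b² = 101² = 10201.
Trying: 99² + 20² = 9801 + 400 = 10201 ✓

(99, 20, 101)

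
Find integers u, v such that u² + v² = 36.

No pair of positive integers u, v satisfies u² + v² = 36.

No solution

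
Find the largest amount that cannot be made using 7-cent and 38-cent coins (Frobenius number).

For two coprime denominations a and b, the Frobenius number (largest value not representable as a non-negative combination) is ab - a - b.
Here gcd(7, 38) = 1, so they are coprime.
F(7, 38) = 7·38 - 7 - 38 = 266 - 45 = 221

221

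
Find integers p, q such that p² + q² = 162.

We need to find integers p, q > 0 such that p² + q² = 162.
Trying p = 9: q² = 162 - 9² = 162 - 81 = 81
q = 9
Check: 9² + 9² = 81 + 81 = 162 ✓

162 = 9² + 9²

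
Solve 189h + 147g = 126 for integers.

Step 1: Check solvability.
gcd(189, 147) = 21
Since 21 divides 126, solutions exist.

Step 2: Apply extended Euclidean algorithm to find gcd.
We find integers such that 189*x0 + 147*y0 = 21

Step 3: Scale the particular solution.
Multiply by 126/21 = 6:
h = -18, g = 24

Step 4: Verify.
189*(-18) + 147*(24) = 126 = 126 ✓

h = -18, g = 24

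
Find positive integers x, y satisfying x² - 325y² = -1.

We need x² = 325y² - 1. Try successive y:
y = 1: x² = 325·1² - 1 = 324 = 18² ✓
Check: 18² - 325·1² = 324 - 325 = -1 ✓

x = 18, y = 1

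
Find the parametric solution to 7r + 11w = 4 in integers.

Step 1: Compute gcd(7, 11) = 1.
Since 1 divides 4, solutions exist.

Step 2: Find a particular solution using extended Euclidean algorithm.
We get r₀ = -12, w₀ = 8.
Check: 7*-12 + 11*8 = 4 = 4 ✓

Step 3: Write the general solution.
r = -12 + (11/1)t = -12 + 11t
w = 8 - (7/1)t = 8 - 7t
for any integer t.

r = -12 + 11t, w = 8 - 7t for integer t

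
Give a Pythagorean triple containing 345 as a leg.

We need the other leg and hypotenuse such that 345² + x² = c².
Take x = 152, c = 377: 345² + 152² = 119025 + 23104 = 142129 = 377² ✓
Triple: (345, 152, 377)

(345, 152, 377)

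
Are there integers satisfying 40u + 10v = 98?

Step 1: Compute gcd(40, 10).
gcd(40, 10) = 10

Step 2: Check divisibility.
Does 10 divide 98? 98 = 10 x 9 + 8, so no.

By the theorem on linear Diophantine equations, 40u + 10v = 98 has integer solutions if and only if gcd(40, 10) divides 98. Since 10 does not divide 98, no solutions exist.

No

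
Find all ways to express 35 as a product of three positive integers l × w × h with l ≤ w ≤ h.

Iterate l from 1 to ⌊35^(1/3)⌋. For each l dividing 35, iterate w ≥ l with w dividing 35/l, and set h = 35/(l·w).
Triples found (2): (1×1×35), (1×5×7)

(1×1×35), (1×5×7)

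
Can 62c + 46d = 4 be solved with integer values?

Step 1: Compute gcd(62, 46).
gcd(62, 46) = 2

Step 2: Check divisibility.
Does 2 divide 4? 4 = 2 x 2, so yes.

By the theorem on linear Diophantine equations, 62c + 46d = 4 has integer solutions if and only if gcd(62, 46) divides 4. Since 2 | 4, solutions exist.

Yes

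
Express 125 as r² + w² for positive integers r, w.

We need to find integers r, w > 0 such that r² + w² = 125.
Trying r = 2: w² = 125 - 2² = 125 - 4 = 121
w = 11
Check: 2² + 11² = 4 + 121 = 125 ✓

125 = 2² + 11²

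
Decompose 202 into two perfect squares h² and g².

We need to find integers h, g > 0 such that h² + g² = 202.
Trying h = 9: g² = 202 - 9² = 202 - 81 = 121
g = 11
Check: 9² + 11² = 81 + 121 = 202 ✓

202 = 9² + 11²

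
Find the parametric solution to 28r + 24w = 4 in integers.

Step 1: Compute gcd(28, 24) = 4.
Since 4 divides 4, solutions exist.

Step 2: Find a particular solution using extended Euclidean algorithm.
We get r₀ = 1, w₀ = -1.
Check: 28*1 + 24*-1 = 4 = 4 ✓

Step 3: Write the general solution.
r = 1 + (24/4)t = 1 + 6t
w = -1 - (28/4)t = -1 - 7t
for any integer t.

r = 1 + 6t, w = -1 - 7t for integer t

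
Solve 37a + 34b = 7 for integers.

Step 1: Check solvability.
gcd(37, 34) = 1
Since 1 divides 7, solutions exist.

Step 2: Apply extended Euclidean algorithm to find gcd.
We find integers such that 37*x0 + 34*y0 = 1

Step 3: Scale the particular solution.
Multiply by 7/1 = 7:
a = -77, b = 84

Step 4: Verify.
37*(-77) + 34*(84) = 7 = 7 ✓

a = -77, b = 84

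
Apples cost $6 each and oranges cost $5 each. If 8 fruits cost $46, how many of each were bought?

Let a = apples, o = oranges.
a + o = 8
6a + 5o = 46
Substitute o = 8 - a:
6a + 5(8 - a) = 46
(6 - 5)a = 46 - 40
1a = 6
a = 6, o = 8 - 6 = 2

Apples: 6, Oranges: 2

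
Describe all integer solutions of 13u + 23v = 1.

Step 1: Compute gcd(13, 23) = 1.
Since 1 divides 1, solutions exist.

Step 2: Find a particular solution using extended Euclidean algorithm.
We get u₀ = -7, v₀ = 4.
Check: 13*-7 + 23*4 = 1 = 1 ✓

Step 3: Write the general solution.
u = -7 + (23/1)t = -7 + 23t
v = 4 - (13/1)t = 4 - 13t
for any integer t.

u = -7 + 23t, v = 4 - 13t for integer t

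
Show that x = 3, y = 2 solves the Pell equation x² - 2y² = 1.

Compute x² = 3² = 9
Compute 2y² = 2·2² = 2·4 = 8
x² - 2y² = 9 - 8 = 1
Since this equals 1, (3, 2) is a solution.

Yes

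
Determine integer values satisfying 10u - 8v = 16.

Step 1: Check solvability.
gcd(10, 8) = 2
Since 2 divides 16, solutions exist.

Step 2: Apply extended Euclidean algorithm to find gcd.
We find integers such that 10*x0 + 8*y0 = 2

Step 3: Scale the particular solution.
Multiply by 16/2 = 8:
u = 8, v = 8

Step 4: Verify.
10*(8) - 8*(8) = 16 = 16 ✓

u = 8, v = 8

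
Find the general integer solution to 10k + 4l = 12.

Step 1: Compute gcd(10, 4) = 2.
Since 2 divides 12, solutions exist.

Step 2: Find a particular solution using extended Euclidean algorithm.
We get k₀ = 6, l₀ = -12.
Check: 10*6 + 4*-12 = 12 = 12 ✓

Step 3: Write the general solution.
k = 6 + (4/2)t = 6 + 2t
l = -12 - (10/2)t = -12 - 5t
for any integer t.

k = 6 + 2t, l = -12 - 5t for integer t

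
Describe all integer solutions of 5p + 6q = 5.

Step 1: Compute gcd(5, 6) = 1.
Since 1 divides 5, solutions exist.

Step 2: Find a particular solution using extended Euclidean algorithm.
We get p₀ = -5, q₀ = 5.
Check: 5*-5 + 6*5 = 5 = 5 ✓

Step 3: Write the general solution.
p = -5 + (6/1)t = -5 + 6t
q = 5 - (5/1)t = 5 - 5t
for any integer t.

p = -5 + 6t, q = 5 - 5t for integer t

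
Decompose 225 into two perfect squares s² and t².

We need to find integers s, t > 0 such that s² + t² = 225.
Trying s = 9: t² = 225 - 9² = 225 - 81 = 144
t = 12
Check: 9² + 12² = 81 + 144 = 225 ✓

225 = 9² + 12²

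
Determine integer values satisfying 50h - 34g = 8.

Step 1: Check solvability.
gcd(50, 34) = 2
Since 2 divides 8, solutions exist.

Step 2: Apply extended Euclidean algorithm to find gcd.
We find integers such that 50*x0 + 34*y0 = 2

Step 3: Scale the particular solution.
Multiply by 8/2 = 4:
h = -8, g = -12

Step 4: Verify.
50*(-8) - 34*(-12) = 8 = 8 ✓

h = -8, g = -12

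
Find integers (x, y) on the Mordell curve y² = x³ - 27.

Try small integer x values and check whether x³ - 27 is a perfect square.
x = 3: x³ - 27 = 3³ - 27 = 27 - 27 = 0
Is 0 a perfect square? 0² = 0 ✓
So (x, y) = (3, 0) is a solution.

x = 3, y = 0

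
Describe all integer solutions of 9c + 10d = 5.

Step 1: Compute gcd(9, 10) = 1.
Since 1 divides 5, solutions exist.

Step 2: Find a particular solution using extended Euclidean algorithm.
We get c₀ = -5, d₀ = 5.
Check: 9*-5 + 10*5 = 5 = 5 ✓

Step 3: Write the general solution.
c = -5 + (10/1)t = -5 + 10t
d = 5 - (9/1)t = 5 - 9t
for any integer t.

c = -5 + 10t, d = 5 - 9t for integer t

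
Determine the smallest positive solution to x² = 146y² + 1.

We seek the smallest positive integers (x, y) with x² - 146y² = 1, i.e., x² = 146y² + 1.
Try successive y values:
y = 1: x² = 146·1² + 1 = 147, not a perfect square
y = 2: x² = 146·2² + 1 = 585, not a perfect square
y = 3: x² = 146·3² + 1 = 1315, not a perfect square
... continuing the search (or via continued fractions) ...
y = 12: x² = 146·12² + 1 = 21025, x = 145 ✓

Verify: 145² - 146·12² = 21025 - 21024 = 1 ✓

x = 145, y = 12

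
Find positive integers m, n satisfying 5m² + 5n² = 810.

Try small values of m and check whether (810 - 5m²)/5 is a perfect square.
m = 9: 5·9² = 405, so 5n² = 810 - 405 = 405, giving n² = 81, n = 9.
Check: 5·9² + 5·9² = 405 + 405 = 810 ✓

m = 9, n = 9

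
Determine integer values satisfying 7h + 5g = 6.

Step 1: Check solvability.
gcd(7, 5) = 1
Since 1 divides 6, solutions exist.

Step 2: Apply extended Euclidean algorithm to find gcd.
We find integers such that 7*x0 + 5*y0 = 1

Step 3: Scale the particular solution.
Multiply by 6/1 = 6:
h = -12, g = 18

Step 4: Verify.
7*(-12) + 5*(18) = 6 = 6 ✓

h = -12, g = 18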